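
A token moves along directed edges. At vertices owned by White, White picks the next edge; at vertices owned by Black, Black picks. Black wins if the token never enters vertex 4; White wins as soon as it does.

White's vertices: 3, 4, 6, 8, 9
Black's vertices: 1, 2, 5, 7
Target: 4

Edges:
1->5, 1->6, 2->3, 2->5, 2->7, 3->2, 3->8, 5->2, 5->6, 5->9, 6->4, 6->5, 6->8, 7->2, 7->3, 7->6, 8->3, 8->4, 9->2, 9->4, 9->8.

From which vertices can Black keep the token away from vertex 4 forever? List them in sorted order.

A0 = {4}
A1: add {6, 8, 9} — 6 (White) has 6→4; 8 (White) has 8→4; 9 (White) has 9→4.
A2: add {3} — 3 (White) has 3→8.
A3 = A2; e.g. 1 (Black) can still go to 5. Fixed point.
White's attractor = {3, 4, 6, 8, 9}; Black avoids the target exactly from the complement.

1, 2, 5, 7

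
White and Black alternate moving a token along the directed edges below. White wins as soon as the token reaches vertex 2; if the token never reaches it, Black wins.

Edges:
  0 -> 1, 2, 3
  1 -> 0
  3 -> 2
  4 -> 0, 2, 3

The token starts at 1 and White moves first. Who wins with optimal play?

Black

Track states (vertex, player-to-move).
A0 = {(2,White), (2,Black)}
A1: add {(0,White), (3,White), (3,Black), (4,White)}.
A2: add {(1,Black), (4,Black)}.
A3 = A2; e.g. (0,Black) stays out. (1,White) never enters ⇒ Black avoids the target.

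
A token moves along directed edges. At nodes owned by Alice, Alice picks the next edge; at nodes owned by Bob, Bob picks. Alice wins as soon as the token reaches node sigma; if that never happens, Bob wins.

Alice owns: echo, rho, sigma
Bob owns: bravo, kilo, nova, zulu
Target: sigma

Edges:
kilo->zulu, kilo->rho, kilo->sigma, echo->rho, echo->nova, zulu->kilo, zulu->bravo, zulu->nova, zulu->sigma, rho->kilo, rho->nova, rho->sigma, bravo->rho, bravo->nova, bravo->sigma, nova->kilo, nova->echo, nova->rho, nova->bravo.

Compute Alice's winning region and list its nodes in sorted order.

echo, rho, sigma

A0 = {sigma}
A1: add {rho} — rho (Alice) has rho→sigma.
A2: add {echo} — echo (Alice) has echo→rho.
A3 = A2; e.g. kilo (Bob) can still go to zulu. Fixed point.
Alice's winning region = {echo, rho, sigma}.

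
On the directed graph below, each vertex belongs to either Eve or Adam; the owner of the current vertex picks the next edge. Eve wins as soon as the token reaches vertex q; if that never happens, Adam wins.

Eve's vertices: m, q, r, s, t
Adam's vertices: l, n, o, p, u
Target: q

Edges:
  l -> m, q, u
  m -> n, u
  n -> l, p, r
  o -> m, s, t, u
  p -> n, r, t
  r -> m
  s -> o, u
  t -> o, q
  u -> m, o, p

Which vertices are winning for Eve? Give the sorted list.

A0 = {q}
A1: add {t} — t (Eve) has t→q.
A2 = A1; e.g. l (Adam) can still go to m. Fixed point.
Eve's winning region = {q, t}.

q, t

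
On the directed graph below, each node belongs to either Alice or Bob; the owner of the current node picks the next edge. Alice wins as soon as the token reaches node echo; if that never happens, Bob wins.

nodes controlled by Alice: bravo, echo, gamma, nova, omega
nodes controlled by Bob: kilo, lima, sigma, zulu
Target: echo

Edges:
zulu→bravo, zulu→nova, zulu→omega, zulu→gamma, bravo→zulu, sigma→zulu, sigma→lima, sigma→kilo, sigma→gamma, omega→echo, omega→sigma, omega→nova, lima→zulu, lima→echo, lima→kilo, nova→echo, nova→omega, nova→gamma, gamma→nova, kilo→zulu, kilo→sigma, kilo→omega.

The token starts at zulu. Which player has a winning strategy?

A0 = {echo}
A1: add {nova, omega} — nova (Alice) has nova→echo; omega (Alice) has omega→echo.
A2: add {gamma} — gamma (Alice) has gamma→nova.
A3 = A2; e.g. zulu (Bob) can still go to bravo. Fixed point.
zulu never enters the attractor, so Bob can avoid the target forever.

Bob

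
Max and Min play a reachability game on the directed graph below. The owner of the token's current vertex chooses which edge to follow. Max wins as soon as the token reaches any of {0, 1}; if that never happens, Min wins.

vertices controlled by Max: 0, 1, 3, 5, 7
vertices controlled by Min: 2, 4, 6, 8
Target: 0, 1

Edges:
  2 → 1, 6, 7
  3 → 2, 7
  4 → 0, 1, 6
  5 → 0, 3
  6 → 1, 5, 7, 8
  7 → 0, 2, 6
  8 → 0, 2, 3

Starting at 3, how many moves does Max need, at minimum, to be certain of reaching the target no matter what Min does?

2

A0 = {0, 1}
A1: add {5, 7} — 5 (Max) has 5→0; 7 (Max) has 7→0.
A2: add {3} — 3 (Max) has 3→7.
A3 = A2; e.g. 2 (Min) can still go to 6. Fixed point.
3 enters the attractor at level 2, so Max can force the target in 2 moves from there.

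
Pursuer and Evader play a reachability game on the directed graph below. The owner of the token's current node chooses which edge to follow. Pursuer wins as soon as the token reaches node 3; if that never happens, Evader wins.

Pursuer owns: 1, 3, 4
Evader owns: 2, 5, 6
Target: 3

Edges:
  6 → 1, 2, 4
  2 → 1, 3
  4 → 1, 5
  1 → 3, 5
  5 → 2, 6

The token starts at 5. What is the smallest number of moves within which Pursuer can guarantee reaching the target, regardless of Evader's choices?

A0 = {3}
A1: add {1} — 1 (Pursuer) has 1→3.
A2: add {2, 4} — 2 (Evader): all of {1, 3} already in; 4 (Pursuer) has 4→1.
A3: add {6} — 6 (Evader): all of {1, 2, 4} already in.
A4: add {5} — 5 (Evader): all of {2, 6} already in.
A4 = all vertices. Fixed point.
5 enters the attractor at level 4, so Pursuer can force the target in 4 moves from there.

4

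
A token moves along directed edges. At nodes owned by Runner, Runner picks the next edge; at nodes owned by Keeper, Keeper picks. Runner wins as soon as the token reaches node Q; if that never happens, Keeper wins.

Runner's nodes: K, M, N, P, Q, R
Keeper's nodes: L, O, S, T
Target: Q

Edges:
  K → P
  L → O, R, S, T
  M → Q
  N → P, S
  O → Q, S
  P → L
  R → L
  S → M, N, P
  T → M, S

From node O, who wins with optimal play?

Keeper

A0 = {Q}
A1: add {M} — M (Runner) has M→Q.
A2 = A1; e.g. K (Runner) has no edge into A1. Fixed point.
O never enters the attractor, so Keeper can avoid the target forever.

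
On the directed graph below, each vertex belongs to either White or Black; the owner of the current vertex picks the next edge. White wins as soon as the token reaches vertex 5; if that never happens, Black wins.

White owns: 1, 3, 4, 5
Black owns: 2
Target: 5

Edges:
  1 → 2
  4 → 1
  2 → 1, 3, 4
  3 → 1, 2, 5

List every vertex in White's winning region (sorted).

3, 5

A0 = {5}
A1: add {3} — 3 (White) has 3→5.
A2 = A1; e.g. 1 (White) has no edge into A1. Fixed point.
White's winning region = {3, 5}.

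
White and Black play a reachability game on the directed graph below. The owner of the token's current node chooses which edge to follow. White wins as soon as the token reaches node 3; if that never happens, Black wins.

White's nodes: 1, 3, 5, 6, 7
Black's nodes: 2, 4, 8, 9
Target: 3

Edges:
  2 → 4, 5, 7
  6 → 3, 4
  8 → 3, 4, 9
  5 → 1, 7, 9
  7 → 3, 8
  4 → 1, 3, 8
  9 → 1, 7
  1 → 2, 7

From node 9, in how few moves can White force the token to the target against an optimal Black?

A0 = {3}
A1: add {6, 7} — 6 (White) has 6→3; 7 (White) has 7→3.
A2: add {1, 5} — 1 (White) has 1→7; 5 (White) has 5→7.
A3: add {9} — 9 (Black): all of {1, 7} already in.
A4 = A3; e.g. 2 (Black) can still go to 4. Fixed point.
9 enters the attractor at level 3, so White can force the target in 3 moves from there.

3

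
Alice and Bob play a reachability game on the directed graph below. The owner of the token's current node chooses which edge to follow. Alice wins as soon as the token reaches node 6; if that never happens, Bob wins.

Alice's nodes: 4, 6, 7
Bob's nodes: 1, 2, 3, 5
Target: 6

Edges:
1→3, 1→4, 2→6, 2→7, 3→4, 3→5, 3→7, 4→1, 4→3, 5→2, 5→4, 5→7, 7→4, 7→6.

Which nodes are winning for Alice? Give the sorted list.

2, 6, 7

A0 = {6}
A1: add {7} — 7 (Alice) has 7→6.
A2: add {2} — 2 (Bob): all of {6, 7} already in.
A3 = A2; e.g. 1 (Bob) can still go to 3. Fixed point.
Alice's winning region = {2, 6, 7}.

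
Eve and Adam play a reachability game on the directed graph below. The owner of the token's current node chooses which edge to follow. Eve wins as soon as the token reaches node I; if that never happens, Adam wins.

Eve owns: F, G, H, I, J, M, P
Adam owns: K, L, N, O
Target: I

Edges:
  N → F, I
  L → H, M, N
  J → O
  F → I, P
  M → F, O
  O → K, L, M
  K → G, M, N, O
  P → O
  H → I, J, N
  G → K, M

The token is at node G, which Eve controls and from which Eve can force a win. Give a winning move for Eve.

M

A0 = {I}
A1: add {F, H} — F (Eve) has F→I; H (Eve) has H→I.
A2: add {M, N} — M (Eve) has M→F; N (Adam): all of {F, I} already in.
A3: add {G, L} — G (Eve) has G→M; L (Adam): all of {H, M, N} already in.
A4 = A3; e.g. J (Eve) has no edge into A3. Fixed point.
From G, successor M is in the attractor (rank 2); the other successor K is not.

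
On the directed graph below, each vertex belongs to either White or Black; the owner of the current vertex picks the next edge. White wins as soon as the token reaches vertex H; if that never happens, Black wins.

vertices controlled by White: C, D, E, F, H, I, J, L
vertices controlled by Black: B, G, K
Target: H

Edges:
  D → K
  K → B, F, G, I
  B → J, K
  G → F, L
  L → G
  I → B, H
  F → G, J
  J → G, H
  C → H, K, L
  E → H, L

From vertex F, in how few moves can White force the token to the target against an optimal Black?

A0 = {H}
A1: add {C, E, I, J} — C (White) has C→H; E (White) has E→H; I (White) has I→H; J (White) has J→H.
A2: add {F} — F (White) has F→J.
A3 = A2; e.g. B (Black) can still go to K. Fixed point.
F enters the attractor at level 2, so White can force the target in 2 moves from there.

2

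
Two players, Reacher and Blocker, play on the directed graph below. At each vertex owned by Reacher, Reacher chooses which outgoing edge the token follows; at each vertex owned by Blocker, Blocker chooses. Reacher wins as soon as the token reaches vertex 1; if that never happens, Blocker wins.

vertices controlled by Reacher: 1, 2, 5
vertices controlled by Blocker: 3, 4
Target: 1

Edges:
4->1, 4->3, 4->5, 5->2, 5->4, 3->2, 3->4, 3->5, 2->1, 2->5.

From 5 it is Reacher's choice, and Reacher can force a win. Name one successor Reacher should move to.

A0 = {1}
A1: add {2} — 2 (Reacher) has 2→1.
A2: add {5} — 5 (Reacher) has 5→2.
A3 = A2; e.g. 3 (Blocker) can still go to 4. Fixed point.
From 5, successor 2 is in the attractor (rank 1); the other successor 4 is not.

2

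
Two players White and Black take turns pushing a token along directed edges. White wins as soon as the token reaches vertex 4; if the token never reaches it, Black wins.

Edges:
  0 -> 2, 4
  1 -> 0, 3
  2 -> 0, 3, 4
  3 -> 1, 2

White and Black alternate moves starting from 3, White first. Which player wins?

Track states (vertex, player-to-move).
A0 = {(4,White), (4,Black)}
A1: add {(0,White), (2,White)}.
A2: add {(0,Black)}.
A3: add {(1,White)}.
A4: add {(3,Black)}.
A5 = A4; e.g. (1,Black) stays out. (3,White) never enters ⇒ Black avoids the target.

Black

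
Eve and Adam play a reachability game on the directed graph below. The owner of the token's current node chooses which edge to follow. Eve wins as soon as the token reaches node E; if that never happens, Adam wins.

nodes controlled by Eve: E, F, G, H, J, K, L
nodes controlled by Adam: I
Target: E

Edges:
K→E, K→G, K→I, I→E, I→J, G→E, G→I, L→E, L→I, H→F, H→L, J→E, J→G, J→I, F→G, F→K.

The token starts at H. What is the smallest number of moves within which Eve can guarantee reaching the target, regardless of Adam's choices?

2

A0 = {E}
A1: add {G, J, K, L} — G (Eve) has G→E; J (Eve) has J→E; K (Eve) has K→E; L (Eve) has L→E.
A2: add {F, H, I} — F (Eve) has F→G; H (Eve) has H→L; I (Adam): all of {E, J} already in.
A2 = all vertices. Fixed point.
H enters the attractor at level 2, so Eve can force the target in 2 moves from there.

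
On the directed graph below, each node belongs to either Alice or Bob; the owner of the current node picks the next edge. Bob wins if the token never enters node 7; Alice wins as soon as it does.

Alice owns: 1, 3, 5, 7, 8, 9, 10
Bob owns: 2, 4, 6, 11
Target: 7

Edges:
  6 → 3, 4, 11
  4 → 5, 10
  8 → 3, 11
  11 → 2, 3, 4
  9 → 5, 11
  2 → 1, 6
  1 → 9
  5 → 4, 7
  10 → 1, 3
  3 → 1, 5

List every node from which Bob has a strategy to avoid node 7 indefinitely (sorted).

A0 = {7}
A1: add {5} — 5 (Alice) has 5→7.
A2: add {3, 9} — 3 (Alice) has 3→5; 9 (Alice) has 9→5.
A3: add {1, 8, 10} — 1 (Alice) has 1→9; 8 (Alice) has 8→3; 10 (Alice) has 10→3.
A4: add {4} — 4 (Bob): all of {5, 10} already in.
A5 = A4; e.g. 2 (Bob) can still go to 6. Fixed point.
Alice's attractor = {1, 3, 4, 5, 7, 8, 9, 10}; Bob avoids the target exactly from the complement.

2, 6, 11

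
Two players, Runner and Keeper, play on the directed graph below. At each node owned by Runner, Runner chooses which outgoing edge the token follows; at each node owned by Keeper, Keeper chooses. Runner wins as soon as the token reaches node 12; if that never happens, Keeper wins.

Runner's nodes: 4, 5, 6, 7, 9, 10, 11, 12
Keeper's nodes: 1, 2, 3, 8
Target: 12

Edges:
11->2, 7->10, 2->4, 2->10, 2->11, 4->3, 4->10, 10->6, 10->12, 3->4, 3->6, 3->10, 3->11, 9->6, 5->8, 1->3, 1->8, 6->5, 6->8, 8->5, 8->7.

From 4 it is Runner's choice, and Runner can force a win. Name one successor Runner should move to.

10

A0 = {12}
A1: add {10} — 10 (Runner) has 10→12.
A2: add {4, 7} — 4 (Runner) has 4→10; 7 (Runner) has 7→10.
A3 = A2; e.g. 1 (Keeper) can still go to 3. Fixed point.
From 4, successor 10 is in the attractor (rank 1); the other successor 3 is not.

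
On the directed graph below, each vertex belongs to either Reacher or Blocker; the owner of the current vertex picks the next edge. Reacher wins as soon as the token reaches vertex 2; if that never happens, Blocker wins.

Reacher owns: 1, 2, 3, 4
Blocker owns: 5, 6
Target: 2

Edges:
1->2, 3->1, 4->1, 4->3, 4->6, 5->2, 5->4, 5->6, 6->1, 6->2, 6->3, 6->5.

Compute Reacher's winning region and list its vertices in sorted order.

1, 2, 3, 4

A0 = {2}
A1: add {1} — 1 (Reacher) has 1→2.
A2: add {3, 4} — 3 (Reacher) has 3→1; 4 (Reacher) has 4→1.
A3 = A2; e.g. 5 (Blocker) can still go to 6. Fixed point.
Reacher's winning region = {1, 2, 3, 4}.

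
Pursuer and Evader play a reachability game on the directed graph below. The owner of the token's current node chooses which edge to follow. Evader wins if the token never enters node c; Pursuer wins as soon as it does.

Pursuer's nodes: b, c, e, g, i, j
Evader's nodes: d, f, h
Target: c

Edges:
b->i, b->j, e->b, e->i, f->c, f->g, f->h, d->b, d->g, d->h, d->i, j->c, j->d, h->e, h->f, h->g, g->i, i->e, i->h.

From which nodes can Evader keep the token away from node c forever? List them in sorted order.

A0 = {c}
A1: add {j} — j (Pursuer) has j→c.
A2: add {b} — b (Pursuer) has b→j.
A3: add {e} — e (Pursuer) has e→b.
A4: add {i} — i (Pursuer) has i→e.
A5: add {g} — g (Pursuer) has g→i.
A6 = A5; e.g. d (Evader) can still go to h. Fixed point.
Pursuer's attractor = {b, c, e, g, i, j}; Evader avoids the target exactly from the complement.

d, f, h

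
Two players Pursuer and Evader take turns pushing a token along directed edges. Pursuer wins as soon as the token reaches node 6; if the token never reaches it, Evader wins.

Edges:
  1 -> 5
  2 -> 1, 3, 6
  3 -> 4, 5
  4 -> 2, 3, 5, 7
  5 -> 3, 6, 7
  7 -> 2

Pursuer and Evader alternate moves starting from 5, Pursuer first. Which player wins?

Track states (vertex, player-to-move).
A0 = {(6,Pursuer), (6,Evader)}
A1: add {(2,Pursuer), (5,Pursuer)}.
(5,Pursuer) ∈ A1 ⇒ Pursuer forces the target.

Pursuer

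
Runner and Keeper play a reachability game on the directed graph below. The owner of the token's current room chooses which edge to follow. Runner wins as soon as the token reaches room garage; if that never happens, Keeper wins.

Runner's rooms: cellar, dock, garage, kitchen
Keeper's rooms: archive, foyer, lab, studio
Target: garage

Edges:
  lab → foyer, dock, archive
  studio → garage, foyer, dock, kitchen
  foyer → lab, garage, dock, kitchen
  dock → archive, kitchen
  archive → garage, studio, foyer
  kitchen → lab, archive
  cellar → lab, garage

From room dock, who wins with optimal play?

Keeper

A0 = {garage}
A1: add {cellar} — cellar (Runner) has cellar→garage.
A2 = A1; e.g. lab (Keeper) can still go to foyer. Fixed point.
dock never enters the attractor, so Keeper can avoid the target forever.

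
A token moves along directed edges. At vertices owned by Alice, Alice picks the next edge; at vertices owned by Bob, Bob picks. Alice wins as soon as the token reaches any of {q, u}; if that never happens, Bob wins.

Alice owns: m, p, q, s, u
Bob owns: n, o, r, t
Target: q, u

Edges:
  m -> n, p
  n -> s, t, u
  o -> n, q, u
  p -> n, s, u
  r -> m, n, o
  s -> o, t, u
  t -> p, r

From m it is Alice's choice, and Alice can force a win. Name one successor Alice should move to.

A0 = {q, u}
A1: add {p, s} — p (Alice) has p→u; s (Alice) has s→u.
A2: add {m} — m (Alice) has m→p.
A3 = A2; e.g. n (Bob) can still go to t. Fixed point.
From m, successor p is in the attractor (rank 1); the other successor n is not.

p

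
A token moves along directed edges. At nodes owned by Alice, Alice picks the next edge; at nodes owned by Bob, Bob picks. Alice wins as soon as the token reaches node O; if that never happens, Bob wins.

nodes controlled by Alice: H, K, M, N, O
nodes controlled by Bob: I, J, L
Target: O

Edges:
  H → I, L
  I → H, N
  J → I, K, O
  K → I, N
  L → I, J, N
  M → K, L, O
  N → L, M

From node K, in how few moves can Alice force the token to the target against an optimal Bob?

A0 = {O}
A1: add {M} — M (Alice) has M→O.
A2: add {N} — N (Alice) has N→M.
A3: add {K} — K (Alice) has K→N.
A4 = A3; e.g. H (Alice) has no edge into A3. Fixed point.
K enters the attractor at level 3, so Alice can force the target in 3 moves from there.

3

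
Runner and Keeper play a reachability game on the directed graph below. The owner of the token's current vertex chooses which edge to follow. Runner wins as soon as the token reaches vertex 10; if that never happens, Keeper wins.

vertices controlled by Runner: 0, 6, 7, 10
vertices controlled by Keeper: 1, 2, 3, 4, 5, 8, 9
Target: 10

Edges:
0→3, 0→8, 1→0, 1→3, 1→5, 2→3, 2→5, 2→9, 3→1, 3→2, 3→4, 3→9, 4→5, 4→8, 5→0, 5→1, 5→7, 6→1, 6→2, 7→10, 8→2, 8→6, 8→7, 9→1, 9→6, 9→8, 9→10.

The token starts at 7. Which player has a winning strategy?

A0 = {10}
A1: add {7} — 7 (Runner) has 7→10.
A2 = A1; e.g. 0 (Runner) has no edge into A1. Fixed point.
7 ∈ A1, so Runner can force the target.

Runner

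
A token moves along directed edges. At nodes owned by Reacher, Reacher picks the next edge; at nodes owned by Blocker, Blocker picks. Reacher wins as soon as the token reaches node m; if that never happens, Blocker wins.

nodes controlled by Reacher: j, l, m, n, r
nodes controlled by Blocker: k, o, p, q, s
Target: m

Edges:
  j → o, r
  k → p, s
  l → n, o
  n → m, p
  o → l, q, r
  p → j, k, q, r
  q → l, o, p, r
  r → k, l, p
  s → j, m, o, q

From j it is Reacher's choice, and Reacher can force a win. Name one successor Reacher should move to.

A0 = {m}
A1: add {n} — n (Reacher) has n→m.
A2: add {l} — l (Reacher) has l→n.
A3: add {r} — r (Reacher) has r→l.
A4: add {j} — j (Reacher) has j→r.
A5 = A4; e.g. k (Blocker) can still go to p. Fixed point.
From j, successor r is in the attractor (rank 3); the other successor o is not.

r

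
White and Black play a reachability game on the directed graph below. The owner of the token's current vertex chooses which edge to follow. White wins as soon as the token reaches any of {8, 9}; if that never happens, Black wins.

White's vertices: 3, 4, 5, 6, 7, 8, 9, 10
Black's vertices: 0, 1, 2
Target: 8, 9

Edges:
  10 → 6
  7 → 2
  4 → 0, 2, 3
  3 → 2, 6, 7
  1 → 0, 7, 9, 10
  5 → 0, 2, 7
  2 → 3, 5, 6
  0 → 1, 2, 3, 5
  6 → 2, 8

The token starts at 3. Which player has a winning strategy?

White

A0 = {8, 9}
A1: add {6} — 6 (White) has 6→8.
A2: add {3, 10} — 3 (White) has 3→6; 10 (White) has 10→6.
3 ∈ A2, so White can force the target.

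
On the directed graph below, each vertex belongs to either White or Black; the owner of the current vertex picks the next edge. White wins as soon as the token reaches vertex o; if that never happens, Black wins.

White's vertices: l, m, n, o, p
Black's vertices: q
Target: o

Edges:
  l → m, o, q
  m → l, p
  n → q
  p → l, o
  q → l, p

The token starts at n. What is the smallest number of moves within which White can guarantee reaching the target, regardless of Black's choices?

A0 = {o}
A1: add {l, p} — l (White) has l→o; p (White) has p→o.
A2: add {m, q} — m (White) has m→l; q (Black): all of {l, p} already in.
A3: add {n} — n (White) has n→q.
A3 = all vertices. Fixed point.
n enters the attractor at level 3, so White can force the target in 3 moves from there.

3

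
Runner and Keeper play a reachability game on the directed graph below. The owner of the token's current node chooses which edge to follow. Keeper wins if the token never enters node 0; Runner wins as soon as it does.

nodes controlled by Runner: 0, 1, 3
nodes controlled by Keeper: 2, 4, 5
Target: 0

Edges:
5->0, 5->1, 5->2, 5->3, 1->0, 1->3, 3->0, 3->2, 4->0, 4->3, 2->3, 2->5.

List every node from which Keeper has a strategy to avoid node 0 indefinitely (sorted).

A0 = {0}
A1: add {1, 3} — 1 (Runner) has 1→0; 3 (Runner) has 3→0.
A2: add {4} — 4 (Keeper): all of {0, 3} already in.
A3 = A2; e.g. 2 (Keeper) can still go to 5. Fixed point.
Runner's attractor = {0, 1, 3, 4}; Keeper avoids the target exactly from the complement.

2, 5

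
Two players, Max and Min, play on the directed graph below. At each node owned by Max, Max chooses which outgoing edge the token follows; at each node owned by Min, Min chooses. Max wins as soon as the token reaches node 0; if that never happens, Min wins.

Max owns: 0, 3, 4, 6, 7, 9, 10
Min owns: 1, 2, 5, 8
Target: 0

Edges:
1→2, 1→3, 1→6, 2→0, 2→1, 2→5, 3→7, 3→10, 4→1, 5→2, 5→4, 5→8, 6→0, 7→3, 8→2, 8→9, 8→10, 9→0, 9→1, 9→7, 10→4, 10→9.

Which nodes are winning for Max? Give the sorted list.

A0 = {0}
A1: add {6, 9} — 6 (Max) has 6→0; 9 (Max) has 9→0.
A2: add {10} — 10 (Max) has 10→9.
A3: add {3} — 3 (Max) has 3→10.
A4: add {7} — 7 (Max) has 7→3.
A5 = A4; e.g. 1 (Min) can still go to 2. Fixed point.
Max's winning region = {0, 3, 6, 7, 9, 10}.

0, 3, 6, 7, 9, 10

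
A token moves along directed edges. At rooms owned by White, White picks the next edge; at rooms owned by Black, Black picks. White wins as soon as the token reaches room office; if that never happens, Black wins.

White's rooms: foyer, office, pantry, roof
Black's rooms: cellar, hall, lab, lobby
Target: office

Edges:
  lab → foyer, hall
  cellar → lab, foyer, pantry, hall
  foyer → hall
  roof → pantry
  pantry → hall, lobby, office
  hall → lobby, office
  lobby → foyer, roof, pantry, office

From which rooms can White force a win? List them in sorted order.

office, pantry, roof

A0 = {office}
A1: add {pantry} — pantry (White) has pantry→office.
A2: add {roof} — roof (White) has roof→pantry.
A3 = A2; e.g. lab (Black) can still go to foyer. Fixed point.
White's winning region = {office, pantry, roof}.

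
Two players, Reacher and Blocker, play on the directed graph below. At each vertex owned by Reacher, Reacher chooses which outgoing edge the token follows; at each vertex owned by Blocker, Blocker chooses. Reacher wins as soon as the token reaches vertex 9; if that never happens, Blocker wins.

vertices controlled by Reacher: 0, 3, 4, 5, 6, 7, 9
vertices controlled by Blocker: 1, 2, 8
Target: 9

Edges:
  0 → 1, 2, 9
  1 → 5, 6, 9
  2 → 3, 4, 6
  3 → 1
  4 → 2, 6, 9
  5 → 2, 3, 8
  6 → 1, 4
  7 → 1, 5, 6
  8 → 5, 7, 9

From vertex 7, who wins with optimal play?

A0 = {9}
A1: add {0, 4} — 0 (Reacher) has 0→9; 4 (Reacher) has 4→9.
A2: add {6} — 6 (Reacher) has 6→4.
A3: add {7} — 7 (Reacher) has 7→6.
A4 = A3; e.g. 1 (Blocker) can still go to 5. Fixed point.
7 ∈ A3, so Reacher can force the target.

Reacher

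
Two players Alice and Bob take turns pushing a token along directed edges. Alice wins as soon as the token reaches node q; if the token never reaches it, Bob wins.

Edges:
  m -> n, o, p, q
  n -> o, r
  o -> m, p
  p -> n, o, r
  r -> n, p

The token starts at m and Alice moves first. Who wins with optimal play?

Alice

Track states (vertex, player-to-move).
A0 = {(q,Alice), (q,Bob)}
A1: add {(m,Alice)}.
(m,Alice) ∈ A1 ⇒ Alice forces the target.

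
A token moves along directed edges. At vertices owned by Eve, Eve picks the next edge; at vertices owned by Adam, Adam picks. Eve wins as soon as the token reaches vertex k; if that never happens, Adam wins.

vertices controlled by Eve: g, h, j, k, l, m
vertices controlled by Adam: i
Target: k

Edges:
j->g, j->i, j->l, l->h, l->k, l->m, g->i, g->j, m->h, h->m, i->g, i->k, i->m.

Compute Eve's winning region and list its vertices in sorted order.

g, j, k, l

A0 = {k}
A1: add {l} — l (Eve) has l→k.
A2: add {j} — j (Eve) has j→l.
A3: add {g} — g (Eve) has g→j.
A4 = A3; e.g. h (Eve) has no edge into A3. Fixed point.
Eve's winning region = {g, j, k, l}.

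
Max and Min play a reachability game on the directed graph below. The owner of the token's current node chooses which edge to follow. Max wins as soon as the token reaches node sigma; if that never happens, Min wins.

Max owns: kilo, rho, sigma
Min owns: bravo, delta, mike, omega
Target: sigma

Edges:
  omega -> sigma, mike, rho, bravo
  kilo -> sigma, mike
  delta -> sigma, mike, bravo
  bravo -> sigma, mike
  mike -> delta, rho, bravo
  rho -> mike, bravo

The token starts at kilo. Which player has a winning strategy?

Max

A0 = {sigma}
A1: add {kilo} — kilo (Max) has kilo→sigma.
A2 = A1; e.g. omega (Min) can still go to mike. Fixed point.
kilo ∈ A1, so Max can force the target.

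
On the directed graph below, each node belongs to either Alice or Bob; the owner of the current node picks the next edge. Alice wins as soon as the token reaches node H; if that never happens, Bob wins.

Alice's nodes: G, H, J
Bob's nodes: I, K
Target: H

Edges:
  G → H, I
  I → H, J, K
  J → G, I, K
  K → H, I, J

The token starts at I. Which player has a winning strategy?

Bob

A0 = {H}
A1: add {G} — G (Alice) has G→H.
A2: add {J} — J (Alice) has J→G.
A3 = A2; e.g. I (Bob) can still go to K. Fixed point.
I never enters the attractor, so Bob can avoid the target forever.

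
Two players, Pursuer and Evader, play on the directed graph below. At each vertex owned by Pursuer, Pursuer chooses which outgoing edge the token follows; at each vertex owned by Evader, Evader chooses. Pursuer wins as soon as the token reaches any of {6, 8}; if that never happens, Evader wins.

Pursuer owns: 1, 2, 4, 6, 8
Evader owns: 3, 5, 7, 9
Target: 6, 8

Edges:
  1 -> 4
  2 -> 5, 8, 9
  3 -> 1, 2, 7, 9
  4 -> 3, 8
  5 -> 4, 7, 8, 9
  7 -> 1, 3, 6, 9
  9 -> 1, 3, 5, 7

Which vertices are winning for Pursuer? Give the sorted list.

A0 = {6, 8}
A1: add {2, 4} — 2 (Pursuer) has 2→8; 4 (Pursuer) has 4→8.
A2: add {1} — 1 (Pursuer) has 1→4.
A3 = A2; e.g. 3 (Evader) can still go to 7. Fixed point.
Pursuer's winning region = {1, 2, 4, 6, 8}.

1, 2, 4, 6, 8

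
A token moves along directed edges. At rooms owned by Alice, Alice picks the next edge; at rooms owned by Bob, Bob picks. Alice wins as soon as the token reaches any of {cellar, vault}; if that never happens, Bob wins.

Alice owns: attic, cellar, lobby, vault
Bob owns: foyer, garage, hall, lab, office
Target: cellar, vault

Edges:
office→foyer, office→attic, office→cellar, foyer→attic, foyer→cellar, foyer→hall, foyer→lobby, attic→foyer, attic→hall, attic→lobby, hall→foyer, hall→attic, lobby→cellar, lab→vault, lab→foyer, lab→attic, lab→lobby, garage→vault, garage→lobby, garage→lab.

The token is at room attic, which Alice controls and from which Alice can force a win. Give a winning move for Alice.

lobby

A0 = {cellar, vault}
A1: add {lobby} — lobby (Alice) has lobby→cellar.
A2: add {attic} — attic (Alice) has attic→lobby.
A3 = A2; e.g. office (Bob) can still go to foyer. Fixed point.
From attic, successor lobby is in the attractor (rank 1); the other successors foyer, hall are not.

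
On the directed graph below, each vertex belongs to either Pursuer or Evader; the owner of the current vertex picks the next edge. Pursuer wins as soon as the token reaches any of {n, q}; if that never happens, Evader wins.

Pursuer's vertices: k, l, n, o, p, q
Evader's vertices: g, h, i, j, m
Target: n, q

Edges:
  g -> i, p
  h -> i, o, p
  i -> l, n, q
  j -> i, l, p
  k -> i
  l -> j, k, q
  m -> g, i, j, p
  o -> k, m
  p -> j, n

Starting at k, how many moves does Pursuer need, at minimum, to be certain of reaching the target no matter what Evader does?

3

A0 = {n, q}
A1: add {l, p} — l (Pursuer) has l→q; p (Pursuer) has p→n.
A2: add {i} — i (Evader): all of {l, n, q} already in.
A3: add {g, j, k} — g (Evader): all of {i, p} already in; j (Evader): all of {i, l, p} already in; k (Pursuer) has k→i.
k enters the attractor at level 3, so Pursuer can force the target in 3 moves from there.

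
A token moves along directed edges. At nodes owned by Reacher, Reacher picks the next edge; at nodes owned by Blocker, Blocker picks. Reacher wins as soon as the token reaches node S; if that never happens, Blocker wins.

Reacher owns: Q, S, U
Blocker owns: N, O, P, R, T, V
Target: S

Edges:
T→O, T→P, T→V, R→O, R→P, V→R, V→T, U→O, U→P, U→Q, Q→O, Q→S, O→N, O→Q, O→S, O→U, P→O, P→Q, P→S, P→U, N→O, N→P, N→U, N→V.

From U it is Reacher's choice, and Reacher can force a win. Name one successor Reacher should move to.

A0 = {S}
A1: add {Q} — Q (Reacher) has Q→S.
A2: add {U} — U (Reacher) has U→Q.
A3 = A2; e.g. N (Blocker) can still go to O. Fixed point.
From U, successor Q is in the attractor (rank 1); the other successors O, P are not.

Q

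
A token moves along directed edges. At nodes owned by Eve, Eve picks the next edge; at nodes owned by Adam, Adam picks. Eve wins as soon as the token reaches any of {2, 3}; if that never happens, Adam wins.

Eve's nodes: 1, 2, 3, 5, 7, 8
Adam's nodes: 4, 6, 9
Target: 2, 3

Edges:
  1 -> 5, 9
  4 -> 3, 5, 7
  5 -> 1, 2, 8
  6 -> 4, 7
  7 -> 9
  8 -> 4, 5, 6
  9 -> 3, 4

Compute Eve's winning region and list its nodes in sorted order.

1, 2, 3, 5, 8

A0 = {2, 3}
A1: add {5} — 5 (Eve) has 5→2.
A2: add {1, 8} — 1 (Eve) has 1→5; 8 (Eve) has 8→5.
A3 = A2; e.g. 4 (Adam) can still go to 7. Fixed point.
Eve's winning region = {1, 2, 3, 5, 8}.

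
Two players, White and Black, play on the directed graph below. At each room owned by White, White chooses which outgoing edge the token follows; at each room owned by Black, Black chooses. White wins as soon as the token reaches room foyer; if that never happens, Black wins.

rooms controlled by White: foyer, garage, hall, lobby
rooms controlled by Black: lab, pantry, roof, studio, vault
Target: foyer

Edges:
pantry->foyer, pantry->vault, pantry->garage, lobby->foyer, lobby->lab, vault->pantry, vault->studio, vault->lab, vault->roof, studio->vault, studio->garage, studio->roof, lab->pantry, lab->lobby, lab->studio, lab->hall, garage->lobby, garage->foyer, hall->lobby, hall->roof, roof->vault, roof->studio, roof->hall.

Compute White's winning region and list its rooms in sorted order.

A0 = {foyer}
A1: add {garage, lobby} — lobby (White) has lobby→foyer; garage (White) has garage→foyer.
A2: add {hall} — hall (White) has hall→lobby.
A3 = A2; e.g. pantry (Black) can still go to vault. Fixed point.
White's winning region = {foyer, garage, hall, lobby}.

foyer, garage, hall, lobby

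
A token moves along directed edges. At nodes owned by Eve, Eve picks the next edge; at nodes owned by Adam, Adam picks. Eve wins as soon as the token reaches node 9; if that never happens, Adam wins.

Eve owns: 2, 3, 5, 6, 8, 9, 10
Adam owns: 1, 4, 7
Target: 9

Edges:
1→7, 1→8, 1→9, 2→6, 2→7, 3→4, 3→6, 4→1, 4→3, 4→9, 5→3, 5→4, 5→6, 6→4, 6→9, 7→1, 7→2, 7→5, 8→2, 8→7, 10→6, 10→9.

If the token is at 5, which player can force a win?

A0 = {9}
A1: add {6, 10} — 6 (Eve) has 6→9; 10 (Eve) has 10→9.
A2: add {2, 3, 5} — 2 (Eve) has 2→6; 3 (Eve) has 3→6; 5 (Eve) has 5→6.
5 ∈ A2, so Eve can force the target.

Eve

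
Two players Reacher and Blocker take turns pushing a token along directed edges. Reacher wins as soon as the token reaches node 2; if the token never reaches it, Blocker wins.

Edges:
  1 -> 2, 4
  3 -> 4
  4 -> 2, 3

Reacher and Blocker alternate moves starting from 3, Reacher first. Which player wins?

Track states (vertex, player-to-move).
A0 = {(2,Reacher), (2,Blocker)}
A1: add {(1,Reacher), (4,Reacher)}.
A2: add {(1,Blocker), (3,Blocker)}.
A3 = A2; e.g. (3,Reacher) stays out. (3,Reacher) never enters ⇒ Blocker avoids the target.

Blocker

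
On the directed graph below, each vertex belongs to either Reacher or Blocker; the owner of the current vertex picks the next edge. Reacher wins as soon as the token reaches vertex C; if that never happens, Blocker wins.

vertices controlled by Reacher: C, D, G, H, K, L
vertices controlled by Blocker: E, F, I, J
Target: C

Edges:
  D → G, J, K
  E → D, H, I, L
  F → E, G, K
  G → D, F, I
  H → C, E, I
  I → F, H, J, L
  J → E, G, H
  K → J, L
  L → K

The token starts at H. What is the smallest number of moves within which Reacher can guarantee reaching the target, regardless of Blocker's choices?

A0 = {C}
A1: add {H} — H (Reacher) has H→C.
A2 = A1; e.g. D (Reacher) has no edge into A1. Fixed point.
H enters the attractor at level 1, so Reacher can force the target in 1 move from there.

1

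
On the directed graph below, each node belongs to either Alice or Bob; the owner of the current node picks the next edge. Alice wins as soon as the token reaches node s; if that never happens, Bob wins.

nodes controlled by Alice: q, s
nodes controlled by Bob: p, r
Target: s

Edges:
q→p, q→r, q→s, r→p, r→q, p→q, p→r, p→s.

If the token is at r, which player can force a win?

Bob

A0 = {s}
A1: add {q} — q (Alice) has q→s.
A2 = A1; e.g. p (Bob) can still go to r. Fixed point.
r never enters the attractor, so Bob can avoid the target forever.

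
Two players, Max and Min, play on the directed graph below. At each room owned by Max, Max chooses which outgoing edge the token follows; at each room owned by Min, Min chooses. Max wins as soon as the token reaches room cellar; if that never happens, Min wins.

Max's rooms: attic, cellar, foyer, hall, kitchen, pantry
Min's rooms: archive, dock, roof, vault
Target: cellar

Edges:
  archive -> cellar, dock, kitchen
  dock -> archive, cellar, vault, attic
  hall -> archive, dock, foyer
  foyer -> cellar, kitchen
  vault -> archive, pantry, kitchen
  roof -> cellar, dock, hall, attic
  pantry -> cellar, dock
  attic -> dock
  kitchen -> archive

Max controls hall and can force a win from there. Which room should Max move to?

A0 = {cellar}
A1: add {foyer, pantry} — foyer (Max) has foyer→cellar; pantry (Max) has pantry→cellar.
A2: add {hall} — hall (Max) has hall→foyer.
A3 = A2; e.g. archive (Min) can still go to dock. Fixed point.
From hall, successor foyer is in the attractor (rank 1); the other successors archive, dock are not.

foyer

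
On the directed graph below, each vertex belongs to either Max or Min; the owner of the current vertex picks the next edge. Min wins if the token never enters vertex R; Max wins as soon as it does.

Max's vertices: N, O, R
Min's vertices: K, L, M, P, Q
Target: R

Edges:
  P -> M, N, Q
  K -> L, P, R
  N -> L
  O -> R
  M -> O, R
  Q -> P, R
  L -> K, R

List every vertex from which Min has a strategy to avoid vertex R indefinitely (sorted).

A0 = {R}
A1: add {O} — O (Max) has O→R.
A2: add {M} — M (Min): all of {O, R} already in.
A3 = A2; e.g. K (Min) can still go to L. Fixed point.
Max's attractor = {M, O, R}; Min avoids the target exactly from the complement.

K, L, N, P, Q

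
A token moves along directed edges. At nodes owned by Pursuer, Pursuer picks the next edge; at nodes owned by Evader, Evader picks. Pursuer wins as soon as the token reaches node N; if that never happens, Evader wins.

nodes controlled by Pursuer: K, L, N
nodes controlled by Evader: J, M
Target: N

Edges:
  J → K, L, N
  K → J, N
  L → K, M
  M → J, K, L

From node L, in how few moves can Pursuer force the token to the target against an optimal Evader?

2

A0 = {N}
A1: add {K} — K (Pursuer) has K→N.
A2: add {L} — L (Pursuer) has L→K.
L enters the attractor at level 2, so Pursuer can force the target in 2 moves from there.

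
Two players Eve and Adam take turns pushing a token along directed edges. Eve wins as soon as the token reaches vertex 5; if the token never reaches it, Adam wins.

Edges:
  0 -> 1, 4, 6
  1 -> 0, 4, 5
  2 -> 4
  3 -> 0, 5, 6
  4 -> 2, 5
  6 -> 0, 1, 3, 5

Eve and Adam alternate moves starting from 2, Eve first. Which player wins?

Adam

Track states (vertex, player-to-move).
A0 = {(5,Eve), (5,Adam)}
A1: add {(1,Eve), (3,Eve), (4,Eve), (6,Eve)}.
A2: add {(0,Adam), (2,Adam)}.
A3 = A2; e.g. (0,Eve) stays out. (2,Eve) never enters ⇒ Adam avoids the target.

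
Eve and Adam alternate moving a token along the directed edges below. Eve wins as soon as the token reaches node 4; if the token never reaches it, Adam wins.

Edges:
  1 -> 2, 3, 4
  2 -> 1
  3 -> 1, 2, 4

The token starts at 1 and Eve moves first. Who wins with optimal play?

Track states (vertex, player-to-move).
A0 = {(4,Eve), (4,Adam)}
A1: add {(1,Eve), (3,Eve)}.
(1,Eve) ∈ A1 ⇒ Eve forces the target.

Eve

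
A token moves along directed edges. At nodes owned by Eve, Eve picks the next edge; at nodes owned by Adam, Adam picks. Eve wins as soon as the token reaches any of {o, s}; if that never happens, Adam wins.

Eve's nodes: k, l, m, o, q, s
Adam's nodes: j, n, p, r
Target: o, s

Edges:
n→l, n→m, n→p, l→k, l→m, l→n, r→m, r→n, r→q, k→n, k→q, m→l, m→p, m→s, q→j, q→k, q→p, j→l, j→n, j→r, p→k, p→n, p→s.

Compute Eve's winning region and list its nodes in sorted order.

A0 = {o, s}
A1: add {m} — m (Eve) has m→s.
A2: add {l} — l (Eve) has l→m.
A3 = A2; e.g. j (Adam) can still go to n. Fixed point.
Eve's winning region = {l, m, o, s}.

l, m, o, s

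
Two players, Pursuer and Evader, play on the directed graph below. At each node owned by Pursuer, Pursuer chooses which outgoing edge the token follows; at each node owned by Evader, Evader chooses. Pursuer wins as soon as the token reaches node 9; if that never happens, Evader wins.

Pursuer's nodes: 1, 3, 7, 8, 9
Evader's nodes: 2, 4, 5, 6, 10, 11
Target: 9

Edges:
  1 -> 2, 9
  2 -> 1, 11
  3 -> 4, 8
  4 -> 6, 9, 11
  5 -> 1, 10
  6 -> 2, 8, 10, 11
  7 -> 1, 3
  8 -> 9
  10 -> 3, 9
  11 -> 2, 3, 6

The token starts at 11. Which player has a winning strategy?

Evader

A0 = {9}
A1: add {1, 8} — 1 (Pursuer) has 1→9; 8 (Pursuer) has 8→9.
A2: add {3, 7} — 3 (Pursuer) has 3→8; 7 (Pursuer) has 7→1.
A3: add {10} — 10 (Evader): all of {3, 9} already in.
A4: add {5} — 5 (Evader): all of {1, 10} already in.
A5 = A4; e.g. 2 (Evader) can still go to 11. Fixed point.
11 never enters the attractor, so Evader can avoid the target forever.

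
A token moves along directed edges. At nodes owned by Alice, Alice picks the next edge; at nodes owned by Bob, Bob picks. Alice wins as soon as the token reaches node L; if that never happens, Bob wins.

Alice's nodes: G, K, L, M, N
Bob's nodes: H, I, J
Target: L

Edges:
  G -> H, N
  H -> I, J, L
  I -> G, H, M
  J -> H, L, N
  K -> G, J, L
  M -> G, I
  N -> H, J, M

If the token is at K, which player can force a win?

A0 = {L}
A1: add {K} — K (Alice) has K→L.
A2 = A1; e.g. G (Alice) has no edge into A1. Fixed point.
K ∈ A1, so Alice can force the target.

Alice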